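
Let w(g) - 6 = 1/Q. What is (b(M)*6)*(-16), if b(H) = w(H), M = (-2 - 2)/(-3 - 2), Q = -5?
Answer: -2784/5 ≈ -556.80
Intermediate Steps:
w(g) = 29/5 (w(g) = 6 + 1/(-5) = 6 - ⅕ = 29/5)
M = ⅘ (M = -4/(-5) = -4*(-⅕) = ⅘ ≈ 0.80000)
b(H) = 29/5
(b(M)*6)*(-16) = ((29/5)*6)*(-16) = (174/5)*(-16) = -2784/5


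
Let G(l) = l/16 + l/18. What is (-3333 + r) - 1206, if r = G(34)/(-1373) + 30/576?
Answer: -1794810097/395424 ≈ -4539.0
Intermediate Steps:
G(l) = 17*l/144 (G(l) = l*(1/16) + l*(1/18) = l/16 + l/18 = 17*l/144)
r = 19439/395424 (r = ((17/144)*34)/(-1373) + 30/576 = (289/72)*(-1/1373) + 30*(1/576) = -289/98856 + 5/96 = 19439/395424 ≈ 0.049160)
(-3333 + r) - 1206 = (-3333 + 19439/395424) - 1206 = -1317928753/395424 - 1206 = -1794810097/395424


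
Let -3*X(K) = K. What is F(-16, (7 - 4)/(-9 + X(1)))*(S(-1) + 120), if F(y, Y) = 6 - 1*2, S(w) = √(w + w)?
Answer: 480 + 4*I*√2 ≈ 480.0 + 5.6569*I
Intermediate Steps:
S(w) = √2*√w (S(w) = √(2*w) = √2*√w)
X(K) = -K/3
F(y, Y) = 4 (F(y, Y) = 6 - 2 = 4)
F(-16, (7 - 4)/(-9 + X(1)))*(S(-1) + 120) = 4*(√2*√(-1) + 120) = 4*(√2*I + 120) = 4*(I*√2 + 120) = 4*(120 + I*√2) = 480 + 4*I*√2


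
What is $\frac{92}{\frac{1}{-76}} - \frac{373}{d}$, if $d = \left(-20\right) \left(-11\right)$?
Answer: $- \frac{1538613}{220} \approx -6993.7$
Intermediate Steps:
$d = 220$
$\frac{92}{\frac{1}{-76}} - \frac{373}{d} = \frac{92}{\frac{1}{-76}} - \frac{373}{220} = \frac{92}{- \frac{1}{76}} - \frac{373}{220} = 92 \left(-76\right) - \frac{373}{220} = -6992 - \frac{373}{220} = - \frac{1538613}{220}$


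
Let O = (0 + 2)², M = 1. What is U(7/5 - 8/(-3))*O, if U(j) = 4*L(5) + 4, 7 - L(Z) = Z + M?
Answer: 32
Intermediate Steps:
O = 4 (O = 2² = 4)
L(Z) = 6 - Z (L(Z) = 7 - (Z + 1) = 7 - (1 + Z) = 7 + (-1 - Z) = 6 - Z)
U(j) = 8 (U(j) = 4*(6 - 1*5) + 4 = 4*(6 - 5) + 4 = 4*1 + 4 = 4 + 4 = 8)
U(7/5 - 8/(-3))*O = 8*4 = 32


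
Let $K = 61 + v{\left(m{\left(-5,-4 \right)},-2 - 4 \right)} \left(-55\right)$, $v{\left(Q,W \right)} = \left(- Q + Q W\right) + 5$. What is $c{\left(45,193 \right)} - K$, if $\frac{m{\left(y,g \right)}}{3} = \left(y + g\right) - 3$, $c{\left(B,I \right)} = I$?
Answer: $14267$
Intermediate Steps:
$m{\left(y,g \right)} = -9 + 3 g + 3 y$ ($m{\left(y,g \right)} = 3 \left(\left(y + g\right) - 3\right) = 3 \left(\left(g + y\right) - 3\right) = 3 \left(-3 + g + y\right) = -9 + 3 g + 3 y$)
$v{\left(Q,W \right)} = 5 - Q + Q W$
$K = -14074$ ($K = 61 + \left(5 - \left(-9 + 3 \left(-4\right) + 3 \left(-5\right)\right) + \left(-9 + 3 \left(-4\right) + 3 \left(-5\right)\right) \left(-2 - 4\right)\right) \left(-55\right) = 61 + \left(5 - \left(-9 - 12 - 15\right) + \left(-9 - 12 - 15\right) \left(-6\right)\right) \left(-55\right) = 61 + \left(5 - -36 - -216\right) \left(-55\right) = 61 + \left(5 + 36 + 216\right) \left(-55\right) = 61 + 257 \left(-55\right) = 61 - 14135 = -14074$)
$c{\left(45,193 \right)} - K = 193 - -14074 = 193 + 14074 = 14267$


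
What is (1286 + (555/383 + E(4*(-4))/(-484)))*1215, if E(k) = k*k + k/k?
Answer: 289848675915/185372 ≈ 1.5636e+6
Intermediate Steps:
E(k) = 1 + k² (E(k) = k² + 1 = 1 + k²)
(1286 + (555/383 + E(4*(-4))/(-484)))*1215 = (1286 + (555/383 + (1 + (4*(-4))²)/(-484)))*1215 = (1286 + (555*(1/383) + (1 + (-16)²)*(-1/484)))*1215 = (1286 + (555/383 + (1 + 256)*(-1/484)))*1215 = (1286 + (555/383 + 257*(-1/484)))*1215 = (1286 + (555/383 - 257/484))*1215 = (1286 + 170189/185372)*1215 = (238558581/185372)*1215 = 289848675915/185372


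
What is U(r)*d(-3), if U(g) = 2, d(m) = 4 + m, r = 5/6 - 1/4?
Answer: 2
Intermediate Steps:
r = 7/12 (r = 5*(⅙) - 1*¼ = ⅚ - ¼ = 7/12 ≈ 0.58333)
U(r)*d(-3) = 2*(4 - 3) = 2*1 = 2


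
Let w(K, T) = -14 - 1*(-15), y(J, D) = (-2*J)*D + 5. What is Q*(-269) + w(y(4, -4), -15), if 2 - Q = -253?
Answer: -68594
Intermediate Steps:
Q = 255 (Q = 2 - 1*(-253) = 2 + 253 = 255)
y(J, D) = 5 - 2*D*J (y(J, D) = -2*D*J + 5 = 5 - 2*D*J)
w(K, T) = 1 (w(K, T) = -14 + 15 = 1)
Q*(-269) + w(y(4, -4), -15) = 255*(-269) + 1 = -68595 + 1 = -68594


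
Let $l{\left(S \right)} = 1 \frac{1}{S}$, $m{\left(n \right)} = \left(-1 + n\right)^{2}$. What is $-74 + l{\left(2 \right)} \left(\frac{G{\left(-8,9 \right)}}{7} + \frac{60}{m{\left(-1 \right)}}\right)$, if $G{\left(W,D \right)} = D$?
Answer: $- \frac{461}{7} \approx -65.857$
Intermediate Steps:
$l{\left(S \right)} = \frac{1}{S}$
$-74 + l{\left(2 \right)} \left(\frac{G{\left(-8,9 \right)}}{7} + \frac{60}{m{\left(-1 \right)}}\right) = -74 + \frac{\frac{9}{7} + \frac{60}{\left(-1 - 1\right)^{2}}}{2} = -74 + \frac{9 \cdot \frac{1}{7} + \frac{60}{\left(-2\right)^{2}}}{2} = -74 + \frac{\frac{9}{7} + \frac{60}{4}}{2} = -74 + \frac{\frac{9}{7} + 60 \cdot \frac{1}{4}}{2} = -74 + \frac{\frac{9}{7} + 15}{2} = -74 + \frac{1}{2} \cdot \frac{114}{7} = -74 + \frac{57}{7} = - \frac{461}{7}$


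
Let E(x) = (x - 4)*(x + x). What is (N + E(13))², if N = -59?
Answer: 30625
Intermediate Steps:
E(x) = 2*x*(-4 + x) (E(x) = (-4 + x)*(2*x) = 2*x*(-4 + x))
(N + E(13))² = (-59 + 2*13*(-4 + 13))² = (-59 + 2*13*9)² = (-59 + 234)² = 175² = 30625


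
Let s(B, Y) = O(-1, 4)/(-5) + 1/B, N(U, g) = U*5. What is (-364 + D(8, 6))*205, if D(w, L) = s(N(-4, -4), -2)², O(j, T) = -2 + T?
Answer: -5966279/80 ≈ -74579.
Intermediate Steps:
N(U, g) = 5*U
s(B, Y) = -⅖ + 1/B (s(B, Y) = (-2 + 4)/(-5) + 1/B = 2*(-⅕) + 1/B = -⅖ + 1/B)
D(w, L) = 81/400 (D(w, L) = (-⅖ + 1/(5*(-4)))² = (-⅖ + 1/(-20))² = (-⅖ - 1/20)² = (-9/20)² = 81/400)
(-364 + D(8, 6))*205 = (-364 + 81/400)*205 = -145519/400*205 = -5966279/80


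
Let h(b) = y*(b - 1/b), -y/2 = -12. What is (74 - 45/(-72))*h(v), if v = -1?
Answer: 0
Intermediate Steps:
y = 24 (y = -2*(-12) = 24)
h(b) = -24/b + 24*b (h(b) = 24*(b - 1/b) = -24/b + 24*b)
(74 - 45/(-72))*h(v) = (74 - 45/(-72))*(-24/(-1) + 24*(-1)) = (74 - 45*(-1/72))*(-24*(-1) - 24) = (74 + 5/8)*(24 - 24) = (597/8)*0 = 0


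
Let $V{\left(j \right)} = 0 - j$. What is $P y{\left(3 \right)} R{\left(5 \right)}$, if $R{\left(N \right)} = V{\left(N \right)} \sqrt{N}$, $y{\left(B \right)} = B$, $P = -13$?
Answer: $195 \sqrt{5} \approx 436.03$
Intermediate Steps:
$V{\left(j \right)} = - j$
$R{\left(N \right)} = - N^{\frac{3}{2}}$ ($R{\left(N \right)} = - N \sqrt{N} = - N^{\frac{3}{2}}$)
$P y{\left(3 \right)} R{\left(5 \right)} = \left(-13\right) 3 \left(- 5^{\frac{3}{2}}\right) = - 39 \left(- 5 \sqrt{5}\right) = 195 \sqrt{5}$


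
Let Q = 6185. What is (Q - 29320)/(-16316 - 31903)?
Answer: 23135/48219 ≈ 0.47979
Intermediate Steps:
(Q - 29320)/(-16316 - 31903) = (6185 - 29320)/(-16316 - 31903) = -23135/(-48219) = -23135*(-1/48219) = 23135/48219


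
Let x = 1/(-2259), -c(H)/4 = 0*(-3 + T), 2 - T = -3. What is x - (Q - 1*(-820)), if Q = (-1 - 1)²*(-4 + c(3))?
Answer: -1816237/2259 ≈ -804.00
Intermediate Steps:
T = 5 (T = 2 - 1*(-3) = 2 + 3 = 5)
c(H) = 0 (c(H) = -0*(-3 + 5) = -0*2 = -4*0 = 0)
x = -1/2259 ≈ -0.00044267
Q = -16 (Q = (-1 - 1)²*(-4 + 0) = (-2)²*(-4) = 4*(-4) = -16)
x - (Q - 1*(-820)) = -1/2259 - (-16 - 1*(-820)) = -1/2259 - (-16 + 820) = -1/2259 - 1*804 = -1/2259 - 804 = -1816237/2259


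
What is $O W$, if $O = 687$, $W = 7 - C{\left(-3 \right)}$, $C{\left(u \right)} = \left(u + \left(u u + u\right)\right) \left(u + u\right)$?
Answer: $17175$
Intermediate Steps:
$C{\left(u \right)} = 2 u \left(u^{2} + 2 u\right)$ ($C{\left(u \right)} = \left(u + \left(u^{2} + u\right)\right) 2 u = \left(u + \left(u + u^{2}\right)\right) 2 u = \left(u^{2} + 2 u\right) 2 u = 2 u \left(u^{2} + 2 u\right)$)
$W = 25$ ($W = 7 - 2 \left(-3\right)^{2} \left(2 - 3\right) = 7 - 2 \cdot 9 \left(-1\right) = 7 - -18 = 7 + 18 = 25$)
$O W = 687 \cdot 25 = 17175$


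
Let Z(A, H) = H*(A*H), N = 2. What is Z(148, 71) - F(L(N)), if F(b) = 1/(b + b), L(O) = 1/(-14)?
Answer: 746075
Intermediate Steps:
Z(A, H) = A*H**2
L(O) = -1/14
F(b) = 1/(2*b)
Z(148, 71) - F(L(N)) = 148*71**2 - 1/(2*(-1/14)) = 148*5041 - (-14)/2 = 746068 - 1*(-7) = 746068 + 7 = 746075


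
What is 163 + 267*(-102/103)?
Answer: -10445/103 ≈ -101.41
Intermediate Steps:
163 + 267*(-102/103) = 163 - 27234/103 = -10445/103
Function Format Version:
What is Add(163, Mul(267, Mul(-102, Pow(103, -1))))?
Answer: Rational(-10445, 103) ≈ -101.41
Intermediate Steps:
Add(163, Mul(267, Mul(-102, Pow(103, -1)))) = Add(163, Mul(267, Mul(-102, Rational(1, 103)))) = Add(163, Mul(267, Rational(-102, 103))) = Add(163, Rational(-27234, 103)) = Rational(-10445, 103)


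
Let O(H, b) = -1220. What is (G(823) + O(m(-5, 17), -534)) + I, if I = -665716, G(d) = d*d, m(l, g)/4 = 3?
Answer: 10393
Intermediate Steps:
m(l, g) = 12 (m(l, g) = 4*3 = 12)
G(d) = d²
(G(823) + O(m(-5, 17), -534)) + I = (823² - 1220) - 665716 = (677329 - 1220) - 665716 = 676109 - 665716 = 10393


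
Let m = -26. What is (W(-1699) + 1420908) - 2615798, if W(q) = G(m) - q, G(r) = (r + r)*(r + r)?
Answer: -1190487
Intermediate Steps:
G(r) = 4*r² (G(r) = (2*r)*(2*r) = 4*r²)
W(q) = 2704 - q (W(q) = 4*(-26)² - q = 4*676 - q = 2704 - q)
(W(-1699) + 1420908) - 2615798 = ((2704 - 1*(-1699)) + 1420908) - 2615798 = ((2704 + 1699) + 1420908) - 2615798 = (4403 + 1420908) - 2615798 = 1425311 - 2615798 = -1190487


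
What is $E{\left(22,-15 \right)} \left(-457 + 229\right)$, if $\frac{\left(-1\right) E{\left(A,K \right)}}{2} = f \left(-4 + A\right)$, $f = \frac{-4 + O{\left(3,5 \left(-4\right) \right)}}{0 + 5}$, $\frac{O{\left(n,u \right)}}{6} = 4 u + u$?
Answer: $- \frac{4957632}{5} \approx -9.9153 \cdot 10^{5}$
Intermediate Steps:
$O{\left(n,u \right)} = 30 u$ ($O{\left(n,u \right)} = 6 \left(4 u + u\right) = 6 \cdot 5 u = 30 u$)
$f = - \frac{604}{5}$ ($f = \frac{-4 + 30 \cdot 5 \left(-4\right)}{0 + 5} = \frac{-4 + 30 \left(-20\right)}{5} = \left(-4 - 600\right) \frac{1}{5} = \left(-604\right) \frac{1}{5} = - \frac{604}{5} \approx -120.8$)
$E{\left(A,K \right)} = - \frac{4832}{5} + \frac{1208 A}{5}$ ($E{\left(A,K \right)} = - 2 \left(- \frac{604 \left(-4 + A\right)}{5}\right) = - 2 \left(\frac{2416}{5} - \frac{604 A}{5}\right) = - \frac{4832}{5} + \frac{1208 A}{5}$)
$E{\left(22,-15 \right)} \left(-457 + 229\right) = \left(- \frac{4832}{5} + \frac{1208}{5} \cdot 22\right) \left(-457 + 229\right) = \left(- \frac{4832}{5} + \frac{26576}{5}\right) \left(-228\right) = \frac{21744}{5} \left(-228\right) = - \frac{4957632}{5}$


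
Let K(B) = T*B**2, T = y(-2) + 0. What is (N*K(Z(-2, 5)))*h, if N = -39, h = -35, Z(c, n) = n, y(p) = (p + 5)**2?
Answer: 307125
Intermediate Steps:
y(p) = (5 + p)**2
T = 9 (T = (5 - 2)**2 + 0 = 3**2 + 0 = 9 + 0 = 9)
K(B) = 9*B**2
(N*K(Z(-2, 5)))*h = -351*5**2*(-35) = -351*25*(-35) = -39*225*(-35) = -8775*(-35) = 307125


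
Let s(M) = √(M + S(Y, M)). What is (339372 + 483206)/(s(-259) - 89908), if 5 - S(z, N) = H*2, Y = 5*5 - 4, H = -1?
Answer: -2641297958/288694597 - 1233867*I*√7/2020862179 ≈ -9.1491 - 0.0016154*I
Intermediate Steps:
Y = 21 (Y = 25 - 4 = 21)
S(z, N) = 7 (S(z, N) = 5 - (-1)*2 = 5 - 1*(-2) = 5 + 2 = 7)
s(M) = √(7 + M) (s(M) = √(M + 7) = √(7 + M))
(339372 + 483206)/(s(-259) - 89908) = (339372 + 483206)/(√(7 - 259) - 89908) = 822578/(√(-252) - 89908) = 822578/(6*I*√7 - 89908) = 822578/(-89908 + 6*I*√7)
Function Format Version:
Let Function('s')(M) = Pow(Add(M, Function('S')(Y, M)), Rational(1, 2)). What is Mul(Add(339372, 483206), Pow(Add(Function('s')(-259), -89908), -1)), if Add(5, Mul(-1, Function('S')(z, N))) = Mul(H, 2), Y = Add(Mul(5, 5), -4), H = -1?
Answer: Add(Rational(-2641297958, 288694597), Mul(Rational(-1233867, 2020862179), I, Pow(7, Rational(1, 2)))) ≈ Add(-9.1491, Mul(-0.0016154, I))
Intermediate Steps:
Y = 21 (Y = Add(25, -4) = 21)
Function('S')(z, N) = 7 (Function('S')(z, N) = Add(5, Mul(-1, Mul(-1, 2))) = Add(5, Mul(-1, -2)) = Add(5, 2) = 7)
Function('s')(M) = Pow(Add(7, M), Rational(1, 2)) (Function('s')(M) = Pow(Add(M, 7), Rational(1, 2)) = Pow(Add(7, M), Rational(1, 2)))
Mul(Add(339372, 483206), Pow(Add(Function('s')(-259), -89908), -1)) = Mul(Add(339372, 483206), Pow(Add(Pow(Add(7, -259), Rational(1, 2)), -89908), -1)) = Mul(822578, Pow(Add(Pow(-252, Rational(1, 2)), -89908), -1)) = Mul(822578, Pow(Add(Mul(6, I, Pow(7, Rational(1, 2))), -89908), -1)) = Mul(822578, Pow(Add(-89908, Mul(6, I, Pow(7, Rational(1, 2)))), -1))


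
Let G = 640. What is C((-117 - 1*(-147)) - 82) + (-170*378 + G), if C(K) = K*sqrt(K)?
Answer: -63620 - 104*I*sqrt(13) ≈ -63620.0 - 374.98*I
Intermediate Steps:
C(K) = K**(3/2)
C((-117 - 1*(-147)) - 82) + (-170*378 + G) = ((-117 - 1*(-147)) - 82)**(3/2) + (-170*378 + 640) = ((-117 + 147) - 82)**(3/2) + (-64260 + 640) = (30 - 82)**(3/2) - 63620 = (-52)**(3/2) - 63620 = -104*I*sqrt(13) - 63620 = -63620 - 104*I*sqrt(13)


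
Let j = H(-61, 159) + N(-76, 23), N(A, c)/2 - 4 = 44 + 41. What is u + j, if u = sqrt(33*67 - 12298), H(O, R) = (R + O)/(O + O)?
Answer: 10809/61 + I*sqrt(10087) ≈ 177.2 + 100.43*I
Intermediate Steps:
N(A, c) = 178 (N(A, c) = 8 + 2*(44 + 41) = 8 + 2*85 = 8 + 170 = 178)
H(O, R) = (O + R)/(2*O) (H(O, R) = (O + R)/((2*O)) = (O + R)*(1/(2*O)) = (O + R)/(2*O))
j = 10809/61 (j = (1/2)*(-61 + 159)/(-61) + 178 = (1/2)*(-1/61)*98 + 178 = -49/61 + 178 = 10809/61 ≈ 177.20)
u = I*sqrt(10087) (u = sqrt(2211 - 12298) = sqrt(-10087) = I*sqrt(10087) ≈ 100.43*I)
u + j = I*sqrt(10087) + 10809/61 = 10809/61 + I*sqrt(10087)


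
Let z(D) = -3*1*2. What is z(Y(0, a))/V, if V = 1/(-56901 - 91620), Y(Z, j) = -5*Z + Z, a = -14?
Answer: 891126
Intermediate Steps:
Y(Z, j) = -4*Z
z(D) = -6 (z(D) = -3*2 = -6)
V = -1/148521 (V = 1/(-148521) = -1/148521 ≈ -6.7331e-6)
z(Y(0, a))/V = -6/(-1/148521) = -6*(-148521) = 891126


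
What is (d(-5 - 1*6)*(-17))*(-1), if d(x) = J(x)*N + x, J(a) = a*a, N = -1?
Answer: -2244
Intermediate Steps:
J(a) = a**2
d(x) = x - x**2 (d(x) = x**2*(-1) + x = -x**2 + x = x - x**2)
(d(-5 - 1*6)*(-17))*(-1) = (((-5 - 1*6)*(1 - (-5 - 1*6)))*(-17))*(-1) = (((-5 - 6)*(1 - (-5 - 6)))*(-17))*(-1) = (-11*(1 - 1*(-11))*(-17))*(-1) = (-11*(1 + 11)*(-17))*(-1) = (-11*12*(-17))*(-1) = -132*(-17)*(-1) = 2244*(-1) = -2244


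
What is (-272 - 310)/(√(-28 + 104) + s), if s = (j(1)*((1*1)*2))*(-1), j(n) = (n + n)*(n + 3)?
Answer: 776/15 + 97*√19/15 ≈ 79.921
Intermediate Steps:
j(n) = 2*n*(3 + n) (j(n) = (2*n)*(3 + n) = 2*n*(3 + n))
s = -16 (s = ((2*1*(3 + 1))*((1*1)*2))*(-1) = ((2*1*4)*(1*2))*(-1) = (8*2)*(-1) = 16*(-1) = -16)
(-272 - 310)/(√(-28 + 104) + s) = (-272 - 310)/(√(-28 + 104) - 16) = -582/(√76 - 16) = -582/(2*√19 - 16) = -582/(-16 + 2*√19)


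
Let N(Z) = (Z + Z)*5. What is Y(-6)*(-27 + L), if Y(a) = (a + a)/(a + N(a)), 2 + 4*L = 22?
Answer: -4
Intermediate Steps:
L = 5 (L = -1/2 + (1/4)*22 = -1/2 + 11/2 = 5)
N(Z) = 10*Z (N(Z) = (2*Z)*5 = 10*Z)
Y(a) = 2/11 (Y(a) = (a + a)/(a + 10*a) = (2*a)/((11*a)) = (2*a)*(1/(11*a)) = 2/11)
Y(-6)*(-27 + L) = 2*(-27 + 5)/11 = (2/11)*(-22) = -4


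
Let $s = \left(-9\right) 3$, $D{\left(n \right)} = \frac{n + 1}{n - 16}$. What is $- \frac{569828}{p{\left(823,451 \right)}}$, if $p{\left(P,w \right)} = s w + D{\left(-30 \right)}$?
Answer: $\frac{26212088}{560113} \approx 46.798$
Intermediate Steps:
$D{\left(n \right)} = \frac{1 + n}{-16 + n}$
$s = -27$
$p{\left(P,w \right)} = \frac{29}{46} - 27 w$ ($p{\left(P,w \right)} = - 27 w + \frac{1 - 30}{-16 - 30} = - 27 w + \frac{1}{-46} \left(-29\right) = - 27 w - - \frac{29}{46} = - 27 w + \frac{29}{46} = \frac{29}{46} - 27 w$)
$- \frac{569828}{p{\left(823,451 \right)}} = - \frac{569828}{\frac{29}{46} - 12177} = - \frac{569828}{- \frac{560113}{46}} = \left(-569828\right) \left(- \frac{46}{560113}\right) = \frac{26212088}{560113}$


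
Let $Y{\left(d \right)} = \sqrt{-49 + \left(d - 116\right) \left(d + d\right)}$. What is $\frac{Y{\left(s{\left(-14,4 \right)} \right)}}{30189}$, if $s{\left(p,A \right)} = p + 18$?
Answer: $\frac{i \sqrt{105}}{10063} \approx 0.0010183 i$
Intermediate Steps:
$s{\left(p,A \right)} = 18 + p$
$Y{\left(d \right)} = \sqrt{-49 + 2 d \left(-116 + d\right)}$ ($Y{\left(d \right)} = \sqrt{-49 + \left(-116 + d\right) 2 d} = \sqrt{-49 + 2 d \left(-116 + d\right)}$)
$\frac{Y{\left(s{\left(-14,4 \right)} \right)}}{30189} = \frac{\sqrt{-49 - 232 \left(18 - 14\right) + 2 \left(18 - 14\right)^{2}}}{30189} = \sqrt{-49 - 928 + 2 \cdot 4^{2}} \cdot \frac{1}{30189} = \sqrt{-49 - 928 + 2 \cdot 16} \cdot \frac{1}{30189} = \sqrt{-49 - 928 + 32} \cdot \frac{1}{30189} = \sqrt{-945} \cdot \frac{1}{30189} = 3 i \sqrt{105} \cdot \frac{1}{30189} = \frac{i \sqrt{105}}{10063}$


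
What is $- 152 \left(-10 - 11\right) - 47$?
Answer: $3145$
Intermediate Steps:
$- 152 \left(-10 - 11\right) - 47 = \left(-152\right) \left(-21\right) - 47 = 3192 - 47 = 3145$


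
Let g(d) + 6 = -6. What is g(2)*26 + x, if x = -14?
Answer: -326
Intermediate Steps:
g(d) = -12 (g(d) = -6 - 6 = -12)
g(2)*26 + x = -12*26 - 14 = -312 - 14 = -326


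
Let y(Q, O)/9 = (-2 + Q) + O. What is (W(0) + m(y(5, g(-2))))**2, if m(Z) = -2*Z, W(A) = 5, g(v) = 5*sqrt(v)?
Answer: -13799 + 8820*I*sqrt(2) ≈ -13799.0 + 12473.0*I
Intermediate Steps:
y(Q, O) = -18 + 9*O + 9*Q (y(Q, O) = 9*((-2 + Q) + O) = 9*(-2 + O + Q) = -18 + 9*O + 9*Q)
(W(0) + m(y(5, g(-2))))**2 = (5 - 2*(-18 + 9*(5*sqrt(-2)) + 9*5))**2 = (5 - 2*(-18 + 9*(5*(I*sqrt(2))) + 45))**2 = (5 - 2*(-18 + 9*(5*I*sqrt(2)) + 45))**2 = (5 - 2*(-18 + 45*I*sqrt(2) + 45))**2 = (5 - 2*(27 + 45*I*sqrt(2)))**2 = (5 + (-54 - 90*I*sqrt(2)))**2 = (-49 - 90*I*sqrt(2))**2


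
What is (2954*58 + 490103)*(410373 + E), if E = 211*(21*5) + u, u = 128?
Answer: 286173821360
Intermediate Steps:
E = 22283 (E = 211*(21*5) + 128 = 211*105 + 128 = 22155 + 128 = 22283)
(2954*58 + 490103)*(410373 + E) = (2954*58 + 490103)*(410373 + 22283) = (171332 + 490103)*432656 = 661435*432656 = 286173821360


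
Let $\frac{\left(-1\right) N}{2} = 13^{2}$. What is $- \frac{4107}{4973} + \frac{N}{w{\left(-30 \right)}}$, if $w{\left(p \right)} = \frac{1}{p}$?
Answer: $\frac{50422113}{4973} \approx 10139.0$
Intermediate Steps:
$N = -338$ ($N = - 2 \cdot 13^{2} = \left(-2\right) 169 = -338$)
$- \frac{4107}{4973} + \frac{N}{w{\left(-30 \right)}} = - \frac{4107}{4973} - \frac{338}{\frac{1}{-30}} = \left(-4107\right) \frac{1}{4973} - \frac{338}{- \frac{1}{30}} = - \frac{4107}{4973} - -10140 = - \frac{4107}{4973} + 10140 = \frac{50422113}{4973}$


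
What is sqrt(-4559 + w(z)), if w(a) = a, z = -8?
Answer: I*sqrt(4567) ≈ 67.58*I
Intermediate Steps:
sqrt(-4559 + w(z)) = sqrt(-4559 - 8) = sqrt(-4567) = I*sqrt(4567)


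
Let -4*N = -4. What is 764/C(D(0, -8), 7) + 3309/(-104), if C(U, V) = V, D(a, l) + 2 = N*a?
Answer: 56293/728 ≈ 77.326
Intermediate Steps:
N = 1 (N = -¼*(-4) = 1)
D(a, l) = -2 + a (D(a, l) = -2 + 1*a = -2 + a)
764/C(D(0, -8), 7) + 3309/(-104) = 764/7 + 3309/(-104) = 764*(⅐) + 3309*(-1/104) = 764/7 - 3309/104 = 56293/728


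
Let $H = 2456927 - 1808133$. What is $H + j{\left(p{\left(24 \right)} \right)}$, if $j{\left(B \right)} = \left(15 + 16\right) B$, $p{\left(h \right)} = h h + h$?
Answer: $667394$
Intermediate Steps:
$p{\left(h \right)} = h + h^{2}$ ($p{\left(h \right)} = h^{2} + h = h + h^{2}$)
$H = 648794$
$j{\left(B \right)} = 31 B$
$H + j{\left(p{\left(24 \right)} \right)} = 648794 + 31 \cdot 24 \left(1 + 24\right) = 648794 + 31 \cdot 24 \cdot 25 = 648794 + 31 \cdot 600 = 648794 + 18600 = 667394$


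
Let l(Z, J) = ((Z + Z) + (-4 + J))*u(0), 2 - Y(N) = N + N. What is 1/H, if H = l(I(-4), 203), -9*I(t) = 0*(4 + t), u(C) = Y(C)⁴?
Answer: 1/3184 ≈ 0.00031407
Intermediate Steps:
Y(N) = 2 - 2*N (Y(N) = 2 - (N + N) = 2 - 2*N)
u(C) = (2 - 2*C)⁴
I(t) = 0 (I(t) = -0*(4 + t) = -⅑*0 = 0)
l(Z, J) = -64 + 16*J + 32*Z (l(Z, J) = ((Z + Z) + (-4 + J))*(16*(-1 + 0)⁴) = (2*Z + (-4 + J))*(16*(-1)⁴) = (-4 + J + 2*Z)*(16*1) = (-4 + J + 2*Z)*16 = -64 + 16*J + 32*Z)
H = 3184 (H = -64 + 16*203 + 32*0 = -64 + 3248 + 0 = 3184)
1/H = 1/3184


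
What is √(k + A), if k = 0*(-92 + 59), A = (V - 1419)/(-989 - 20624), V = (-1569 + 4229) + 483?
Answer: 2*I*√9315203/21613 ≈ 0.28243*I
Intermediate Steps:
V = 3143 (V = 2660 + 483 = 3143)
A = -1724/21613 (A = (3143 - 1419)/(-989 - 20624) = 1724/(-21613) = 1724*(-1/21613) = -1724/21613 ≈ -0.079767)
k = 0 (k = 0*(-33) = 0)
√(k + A) = √(0 - 1724/21613) = √(-1724/21613) = 2*I*√9315203/21613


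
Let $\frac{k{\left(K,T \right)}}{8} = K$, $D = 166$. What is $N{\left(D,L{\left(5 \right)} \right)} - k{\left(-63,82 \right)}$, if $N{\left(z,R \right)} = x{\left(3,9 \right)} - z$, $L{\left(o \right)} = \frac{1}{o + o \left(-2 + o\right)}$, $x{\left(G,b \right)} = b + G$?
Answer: $350$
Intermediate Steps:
$x{\left(G,b \right)} = G + b$
$k{\left(K,T \right)} = 8 K$
$N{\left(z,R \right)} = 12 - z$ ($N{\left(z,R \right)} = \left(3 + 9\right) - z = 12 - z$)
$N{\left(D,L{\left(5 \right)} \right)} - k{\left(-63,82 \right)} = \left(12 - 166\right) - 8 \left(-63\right) = \left(12 - 166\right) - -504 = -154 + 504 = 350$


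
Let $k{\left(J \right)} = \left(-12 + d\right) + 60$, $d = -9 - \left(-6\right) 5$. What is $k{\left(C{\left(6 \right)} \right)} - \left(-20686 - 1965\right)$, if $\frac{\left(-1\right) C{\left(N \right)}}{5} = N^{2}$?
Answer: $22720$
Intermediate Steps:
$C{\left(N \right)} = - 5 N^{2}$
$d = 21$ ($d = -9 - -30 = -9 + 30 = 21$)
$k{\left(J \right)} = 69$ ($k{\left(J \right)} = \left(-12 + 21\right) + 60 = 9 + 60 = 69$)
$k{\left(C{\left(6 \right)} \right)} - \left(-20686 - 1965\right) = 69 - \left(-20686 - 1965\right) = 69 - -22651 = 69 + 22651 = 22720$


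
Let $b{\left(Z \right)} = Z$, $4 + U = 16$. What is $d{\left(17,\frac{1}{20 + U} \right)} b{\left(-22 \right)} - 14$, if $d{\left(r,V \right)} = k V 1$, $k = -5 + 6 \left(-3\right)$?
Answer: $\frac{29}{16} \approx 1.8125$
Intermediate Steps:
$U = 12$ ($U = -4 + 16 = 12$)
$k = -23$ ($k = -5 - 18 = -23$)
$d{\left(r,V \right)} = - 23 V$ ($d{\left(r,V \right)} = - 23 V 1 = - 23 V$)
$d{\left(17,\frac{1}{20 + U} \right)} b{\left(-22 \right)} - 14 = - \frac{23}{20 + 12} \left(-22\right) - 14 = - \frac{23}{32} \left(-22\right) - 14 = \left(-23\right) \frac{1}{32} \left(-22\right) - 14 = \left(- \frac{23}{32}\right) \left(-22\right) - 14 = \frac{253}{16} - 14 = \frac{29}{16}$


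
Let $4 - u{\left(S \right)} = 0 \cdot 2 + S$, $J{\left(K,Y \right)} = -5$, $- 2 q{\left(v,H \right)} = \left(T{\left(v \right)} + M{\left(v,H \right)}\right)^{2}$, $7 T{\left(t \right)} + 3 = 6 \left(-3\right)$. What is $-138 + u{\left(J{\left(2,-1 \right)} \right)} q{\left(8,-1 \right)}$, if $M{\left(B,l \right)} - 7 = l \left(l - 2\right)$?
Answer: $- \frac{717}{2} \approx -358.5$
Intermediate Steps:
$M{\left(B,l \right)} = 7 + l \left(-2 + l\right)$ ($M{\left(B,l \right)} = 7 + l \left(l - 2\right) = 7 + l \left(-2 + l\right)$)
$T{\left(t \right)} = -3$ ($T{\left(t \right)} = - \frac{3}{7} + \frac{6 \left(-3\right)}{7} = - \frac{3}{7} + \frac{1}{7} \left(-18\right) = - \frac{3}{7} - \frac{18}{7} = -3$)
$q{\left(v,H \right)} = - \frac{\left(4 + H^{2} - 2 H\right)^{2}}{2}$ ($q{\left(v,H \right)} = - \frac{\left(-3 + \left(7 + H^{2} - 2 H\right)\right)^{2}}{2} = - \frac{\left(4 + H^{2} - 2 H\right)^{2}}{2}$)
$u{\left(S \right)} = 4 - S$ ($u{\left(S \right)} = 4 - \left(0 \cdot 2 + S\right) = 4 - \left(0 + S\right) = 4 - S$)
$-138 + u{\left(J{\left(2,-1 \right)} \right)} q{\left(8,-1 \right)} = -138 + \left(4 - -5\right) \left(- \frac{\left(4 + \left(-1\right)^{2} - -2\right)^{2}}{2}\right) = -138 + \left(4 + 5\right) \left(- \frac{\left(4 + 1 + 2\right)^{2}}{2}\right) = -138 + 9 \left(- \frac{7^{2}}{2}\right) = -138 + 9 \left(\left(- \frac{1}{2}\right) 49\right) = -138 + 9 \left(- \frac{49}{2}\right) = -138 - \frac{441}{2} = - \frac{717}{2}$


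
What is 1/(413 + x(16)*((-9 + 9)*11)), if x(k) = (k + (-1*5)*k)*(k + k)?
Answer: 1/413 ≈ 0.0024213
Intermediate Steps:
x(k) = -8*k² (x(k) = (k - 5*k)*(2*k) = (-4*k)*(2*k) = -8*k²)
1/(413 + x(16)*((-9 + 9)*11)) = 1/(413 + (-8*16²)*((-9 + 9)*11)) = 1/(413 + (-8*256)*(0*11)) = 1/(413 - 2048*0) = 1/(413 + 0) = 1/413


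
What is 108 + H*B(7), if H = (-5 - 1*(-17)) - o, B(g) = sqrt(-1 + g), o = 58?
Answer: 108 - 46*sqrt(6) ≈ -4.6765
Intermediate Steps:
H = -46 (H = (-5 - 1*(-17)) - 1*58 = (-5 + 17) - 58 = 12 - 58 = -46)
108 + H*B(7) = 108 - 46*sqrt(-1 + 7) = 108 - 46*sqrt(6)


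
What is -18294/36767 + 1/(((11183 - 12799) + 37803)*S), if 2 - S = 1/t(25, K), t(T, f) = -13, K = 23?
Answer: -17873656435/35923160583 ≈ -0.49755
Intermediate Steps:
S = 27/13 (S = 2 - 1/(-13) = 2 - 1*(-1/13) = 2 + 1/13 = 27/13 ≈ 2.0769)
-18294/36767 + 1/(((11183 - 12799) + 37803)*S) = -18294/36767 + 1/(((11183 - 12799) + 37803)*(27/13)) = -18294*1/36767 + (13/27)/(-1616 + 37803) = -18294/36767 + (13/27)/36187 = -18294/36767 + (1/36187)*(13/27) = -18294/36767 + 13/977049 = -17873656435/35923160583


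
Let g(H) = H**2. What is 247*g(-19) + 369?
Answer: 89536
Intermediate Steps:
247*g(-19) + 369 = 247*(-19)**2 + 369 = 247*361 + 369 = 89167 + 369 = 89536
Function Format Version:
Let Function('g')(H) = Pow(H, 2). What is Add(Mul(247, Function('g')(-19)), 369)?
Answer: 89536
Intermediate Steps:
Add(Mul(247, Function('g')(-19)), 369) = Add(Mul(247, Pow(-19, 2)), 369) = Add(Mul(247, 361), 369) = Add(89167, 369) = 89536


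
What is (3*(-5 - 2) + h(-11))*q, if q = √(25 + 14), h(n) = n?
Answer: -32*√39 ≈ -199.84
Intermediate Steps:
q = √39 ≈ 6.2450
(3*(-5 - 2) + h(-11))*q = (3*(-5 - 2) - 11)*√39 = (3*(-7) - 11)*√39 = (-21 - 11)*√39 = -32*√39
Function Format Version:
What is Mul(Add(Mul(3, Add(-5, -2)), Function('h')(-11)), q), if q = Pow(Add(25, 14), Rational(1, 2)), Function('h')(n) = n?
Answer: Mul(-32, Pow(39, Rational(1, 2))) ≈ -199.84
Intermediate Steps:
q = Pow(39, Rational(1, 2)) ≈ 6.2450
Mul(Add(Mul(3, Add(-5, -2)), Function('h')(-11)), q) = Mul(Add(Mul(3, Add(-5, -2)), -11), Pow(39, Rational(1, 2))) = Mul(Add(Mul(3, -7), -11), Pow(39, Rational(1, 2))) = Mul(Add(-21, -11), Pow(39, Rational(1, 2))) = Mul(-32, Pow(39, Rational(1, 2)))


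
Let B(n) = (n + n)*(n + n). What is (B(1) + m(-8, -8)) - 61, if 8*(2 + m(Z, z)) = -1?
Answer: -473/8 ≈ -59.125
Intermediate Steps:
B(n) = 4*n**2 (B(n) = (2*n)*(2*n) = 4*n**2)
m(Z, z) = -17/8 (m(Z, z) = -2 + (1/8)*(-1) = -2 - 1/8 = -17/8)
(B(1) + m(-8, -8)) - 61 = (4*1**2 - 17/8) - 61 = (4*1 - 17/8) - 61 = (4 - 17/8) - 61 = 15/8 - 61 = -473/8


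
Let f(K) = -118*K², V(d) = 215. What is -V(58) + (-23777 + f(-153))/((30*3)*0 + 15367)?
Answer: -6089944/15367 ≈ -396.30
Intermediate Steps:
-V(58) + (-23777 + f(-153))/((30*3)*0 + 15367) = -1*215 + (-23777 - 118*(-153)²)/((30*3)*0 + 15367) = -215 + (-23777 - 118*23409)/(90*0 + 15367) = -215 + (-23777 - 2762262)/(0 + 15367) = -215 - 2786039/15367 = -6089944/15367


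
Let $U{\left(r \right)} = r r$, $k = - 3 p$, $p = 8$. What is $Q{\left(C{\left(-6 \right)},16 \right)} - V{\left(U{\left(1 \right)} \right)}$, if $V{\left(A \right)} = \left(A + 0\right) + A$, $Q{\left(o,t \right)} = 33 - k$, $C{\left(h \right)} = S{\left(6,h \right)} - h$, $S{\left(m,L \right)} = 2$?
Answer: $55$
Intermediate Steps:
$k = -24$ ($k = \left(-3\right) 8 = -24$)
$C{\left(h \right)} = 2 - h$
$Q{\left(o,t \right)} = 57$ ($Q{\left(o,t \right)} = 33 - -24 = 33 + 24 = 57$)
$U{\left(r \right)} = r^{2}$
$V{\left(A \right)} = 2 A$ ($V{\left(A \right)} = A + A = 2 A$)
$Q{\left(C{\left(-6 \right)},16 \right)} - V{\left(U{\left(1 \right)} \right)} = 57 - 2 \cdot 1^{2} = 57 - 2 \cdot 1 = 57 - 2 = 55$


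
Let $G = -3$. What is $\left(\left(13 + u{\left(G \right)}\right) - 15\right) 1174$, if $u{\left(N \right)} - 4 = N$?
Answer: $-1174$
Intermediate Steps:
$u{\left(N \right)} = 4 + N$
$\left(\left(13 + u{\left(G \right)}\right) - 15\right) 1174 = \left(\left(13 + \left(4 - 3\right)\right) - 15\right) 1174 = \left(\left(13 + 1\right) - 15\right) 1174 = \left(14 - 15\right) 1174 = \left(-1\right) 1174 = -1174$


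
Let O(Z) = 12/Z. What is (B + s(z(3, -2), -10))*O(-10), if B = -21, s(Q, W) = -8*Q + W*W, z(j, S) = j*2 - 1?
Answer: -234/5 ≈ -46.800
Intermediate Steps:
z(j, S) = -1 + 2*j (z(j, S) = 2*j - 1 = -1 + 2*j)
s(Q, W) = W² - 8*Q (s(Q, W) = -8*Q + W² = W² - 8*Q)
(B + s(z(3, -2), -10))*O(-10) = (-21 + ((-10)² - 8*(-1 + 2*3)))*(12/(-10)) = (-21 + (100 - 8*(-1 + 6)))*(12*(-⅒)) = (-21 + (100 - 8*5))*(-6/5) = (-21 + (100 - 40))*(-6/5) = (-21 + 60)*(-6/5) = 39*(-6/5) = -234/5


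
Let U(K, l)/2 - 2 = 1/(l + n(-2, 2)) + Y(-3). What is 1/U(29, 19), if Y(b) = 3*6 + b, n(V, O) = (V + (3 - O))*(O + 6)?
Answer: 11/376 ≈ 0.029255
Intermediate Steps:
n(V, O) = (6 + O)*(3 + V - O) (n(V, O) = (3 + V - O)*(6 + O) = (6 + O)*(3 + V - O))
Y(b) = 18 + b
U(K, l) = 34 + 2/(-8 + l) (U(K, l) = 4 + 2*(1/(l + (18 - 1*2² - 3*2 + 6*(-2) + 2*(-2))) + (18 - 3)) = 4 + 2*(1/(l + (18 - 1*4 - 6 - 12 - 4)) + 15) = 4 + 2*(1/(l + (18 - 4 - 6 - 12 - 4)) + 15) = 4 + 2*(1/(l - 8) + 15) = 4 + 2*(1/(-8 + l) + 15) = 4 + 2*(15 + 1/(-8 + l)) = 4 + (30 + 2/(-8 + l)) = 34 + 2/(-8 + l))
1/U(29, 19) = 1/(2*(-135 + 17*19)/(-8 + 19)) = 1/(2*(-135 + 323)/11) = 1/(2*(1/11)*188) = 1/(376/11) = 11/376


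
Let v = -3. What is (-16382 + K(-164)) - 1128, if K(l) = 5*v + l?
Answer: -17689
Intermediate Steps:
K(l) = -15 + l (K(l) = 5*(-3) + l = -15 + l)
(-16382 + K(-164)) - 1128 = (-16382 + (-15 - 164)) - 1128 = (-16382 - 179) - 1128 = -16561 - 1128 = -17689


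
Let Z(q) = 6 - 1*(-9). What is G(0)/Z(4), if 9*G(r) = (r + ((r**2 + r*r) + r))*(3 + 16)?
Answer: 0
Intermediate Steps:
Z(q) = 15 (Z(q) = 6 + 9 = 15)
G(r) = 38*r/9 + 38*r**2/9 (G(r) = ((r + ((r**2 + r*r) + r))*(3 + 16))/9 = ((r + ((r**2 + r**2) + r))*19)/9 = ((r + (2*r**2 + r))*19)/9 = ((r + (r + 2*r**2))*19)/9 = ((2*r + 2*r**2)*19)/9 = (38*r + 38*r**2)/9 = 38*r/9 + 38*r**2/9)
G(0)/Z(4) = ((38/9)*0*(1 + 0))/15 = ((38/9)*0*1)*(1/15) = 0*(1/15) = 0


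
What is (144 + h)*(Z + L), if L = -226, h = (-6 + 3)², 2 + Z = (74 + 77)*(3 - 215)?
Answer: -4932720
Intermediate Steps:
Z = -32014 (Z = -2 + (74 + 77)*(3 - 215) = -2 + 151*(-212) = -2 - 32012 = -32014)
h = 9 (h = (-3)² = 9)
(144 + h)*(Z + L) = (144 + 9)*(-32014 - 226) = 153*(-32240) = -4932720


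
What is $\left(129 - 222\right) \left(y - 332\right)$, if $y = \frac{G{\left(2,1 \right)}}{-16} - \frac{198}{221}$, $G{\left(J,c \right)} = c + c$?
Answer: $\frac{54756633}{1768} \approx 30971.0$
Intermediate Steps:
$G{\left(J,c \right)} = 2 c$
$y = - \frac{1805}{1768}$ ($y = \frac{2 \cdot 1}{-16} - \frac{198}{221} = 2 \left(- \frac{1}{16}\right) - \frac{198}{221} = - \frac{1}{8} - \frac{198}{221} = - \frac{1805}{1768} \approx -1.0209$)
$\left(129 - 222\right) \left(y - 332\right) = \left(129 - 222\right) \left(- \frac{1805}{1768} - 332\right) = \left(-93\right) \left(- \frac{588781}{1768}\right) = \frac{54756633}{1768}$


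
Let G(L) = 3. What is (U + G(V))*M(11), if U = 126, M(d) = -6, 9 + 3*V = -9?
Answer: -774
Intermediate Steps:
V = -6 (V = -3 + (⅓)*(-9) = -3 - 3 = -6)
(U + G(V))*M(11) = (126 + 3)*(-6) = 129*(-6) = -774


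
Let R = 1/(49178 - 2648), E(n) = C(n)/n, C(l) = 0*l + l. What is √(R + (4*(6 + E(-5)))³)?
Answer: √5280775320370/15510 ≈ 148.16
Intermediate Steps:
C(l) = l (C(l) = 0 + l = l)
E(n) = 1 (E(n) = n/n = 1)
R = 1/46530 ≈ 2.1492e-5
√(R + (4*(6 + E(-5)))³) = √(1/46530 + (4*(6 + 1))³) = √(1/46530 + (4*7)³) = √(1/46530 + 28³) = √(1/46530 + 21952) = √(1021426561/46530) = √5280775320370/15510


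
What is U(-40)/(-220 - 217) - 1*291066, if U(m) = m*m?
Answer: -127197442/437 ≈ -2.9107e+5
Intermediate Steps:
U(m) = m**2
U(-40)/(-220 - 217) - 1*291066 = (-40)**2/(-220 - 217) - 1*291066 = 1600/(-437) - 291066 = 1600*(-1/437) - 291066 = -1600/437 - 291066 = -127197442/437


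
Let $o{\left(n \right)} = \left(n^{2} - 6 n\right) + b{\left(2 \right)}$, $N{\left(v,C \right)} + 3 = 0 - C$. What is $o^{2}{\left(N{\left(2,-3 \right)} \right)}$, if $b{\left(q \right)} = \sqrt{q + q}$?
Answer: $4$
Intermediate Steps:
$N{\left(v,C \right)} = -3 - C$ ($N{\left(v,C \right)} = -3 + \left(0 - C\right) = -3 - C$)
$b{\left(q \right)} = \sqrt{2} \sqrt{q}$ ($b{\left(q \right)} = \sqrt{2 q} = \sqrt{2} \sqrt{q}$)
$o{\left(n \right)} = 2 + n^{2} - 6 n$ ($o{\left(n \right)} = \left(n^{2} - 6 n\right) + \sqrt{2} \sqrt{2} = \left(n^{2} - 6 n\right) + 2 = 2 + n^{2} - 6 n$)
$o^{2}{\left(N{\left(2,-3 \right)} \right)} = \left(2 + \left(-3 - -3\right)^{2} - 6 \left(-3 - -3\right)\right)^{2} = \left(2 + \left(-3 + 3\right)^{2} - 6 \left(-3 + 3\right)\right)^{2} = \left(2 + 0^{2} - 0\right)^{2} = \left(2 + 0 + 0\right)^{2} = 2^{2} = 4$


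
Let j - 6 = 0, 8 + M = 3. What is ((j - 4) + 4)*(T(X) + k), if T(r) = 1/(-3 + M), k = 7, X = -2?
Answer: 165/4 ≈ 41.250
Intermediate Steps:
M = -5 (M = -8 + 3 = -5)
j = 6 (j = 6 + 0 = 6)
T(r) = -⅛ (T(r) = 1/(-3 - 5) = 1/(-8) = -⅛)
((j - 4) + 4)*(T(X) + k) = ((6 - 4) + 4)*(-⅛ + 7) = (2 + 4)*(55/8) = 6*(55/8) = 165/4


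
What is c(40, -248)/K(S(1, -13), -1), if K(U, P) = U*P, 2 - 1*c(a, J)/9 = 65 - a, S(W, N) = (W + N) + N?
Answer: -207/25 ≈ -8.2800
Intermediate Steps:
S(W, N) = W + 2*N (S(W, N) = (N + W) + N = W + 2*N)
c(a, J) = -567 + 9*a (c(a, J) = 18 - 9*(65 - a) = 18 + (-585 + 9*a) = -567 + 9*a)
K(U, P) = P*U
c(40, -248)/K(S(1, -13), -1) = (-567 + 9*40)/((-(1 + 2*(-13)))) = (-567 + 360)/((-(1 - 26))) = -207/((-1*(-25))) = -207/25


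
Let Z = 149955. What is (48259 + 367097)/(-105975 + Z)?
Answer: 34613/3665 ≈ 9.4442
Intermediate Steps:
(48259 + 367097)/(-105975 + Z) = (48259 + 367097)/(-105975 + 149955) = 415356/43980 = 415356*(1/43980) = 34613/3665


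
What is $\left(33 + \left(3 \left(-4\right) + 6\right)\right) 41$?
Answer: $1107$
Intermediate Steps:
$\left(33 + \left(3 \left(-4\right) + 6\right)\right) 41 = \left(33 + \left(-12 + 6\right)\right) 41 = \left(33 - 6\right) 41 = 27 \cdot 41 = 1107$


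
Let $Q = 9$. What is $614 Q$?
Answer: $5526$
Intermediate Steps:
$614 Q = 614 \cdot 9 = 5526$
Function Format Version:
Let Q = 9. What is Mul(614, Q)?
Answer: 5526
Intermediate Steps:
Mul(614, Q) = Mul(614, 9) = 5526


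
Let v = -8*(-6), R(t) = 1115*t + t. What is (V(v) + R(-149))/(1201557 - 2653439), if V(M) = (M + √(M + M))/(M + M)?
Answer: 332567/2903764 - √6/34845168 ≈ 0.11453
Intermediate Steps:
R(t) = 1116*t
v = 48
V(M) = (M + √2*√M)/(2*M) (V(M) = (M + √(2*M))/((2*M)) = (M + √2*√M)*(1/(2*M)) = (M + √2*√M)/(2*M))
(V(v) + R(-149))/(1201557 - 2653439) = ((½ + √2/(2*√48)) + 1116*(-149))/(1201557 - 2653439) = ((½ + √2*(√3/12)/2) - 166284)/(-1451882) = ((½ + √6/24) - 166284)*(-1/1451882) = (-332567/2 + √6/24)*(-1/1451882) = 332567/2903764 - √6/34845168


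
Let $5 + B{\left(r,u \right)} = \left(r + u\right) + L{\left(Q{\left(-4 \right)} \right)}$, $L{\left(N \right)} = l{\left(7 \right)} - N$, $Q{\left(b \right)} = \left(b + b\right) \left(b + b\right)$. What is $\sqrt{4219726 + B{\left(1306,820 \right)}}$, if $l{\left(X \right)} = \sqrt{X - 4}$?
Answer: $\sqrt{4221783 + \sqrt{3}} \approx 2054.7$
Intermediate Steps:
$Q{\left(b \right)} = 4 b^{2}$ ($Q{\left(b \right)} = 2 b 2 b = 4 b^{2}$)
$l{\left(X \right)} = \sqrt{-4 + X}$
$L{\left(N \right)} = \sqrt{3} - N$ ($L{\left(N \right)} = \sqrt{-4 + 7} - N = \sqrt{3} - N$)
$B{\left(r,u \right)} = -69 + r + u + \sqrt{3}$ ($B{\left(r,u \right)} = -5 + \left(\left(r + u\right) + \left(\sqrt{3} - 4 \left(-4\right)^{2}\right)\right) = -5 + \left(\left(r + u\right) + \left(\sqrt{3} - 4 \cdot 16\right)\right) = -5 + \left(\left(r + u\right) + \left(\sqrt{3} - 64\right)\right) = -5 - \left(64 - r - u - \sqrt{3}\right) = -5 + \left(-64 + r + u + \sqrt{3}\right) = -69 + r + u + \sqrt{3}$)
$\sqrt{4219726 + B{\left(1306,820 \right)}} = \sqrt{4219726 + \left(-69 + 1306 + 820 + \sqrt{3}\right)} = \sqrt{4219726 + \left(2057 + \sqrt{3}\right)} = \sqrt{4221783 + \sqrt{3}}$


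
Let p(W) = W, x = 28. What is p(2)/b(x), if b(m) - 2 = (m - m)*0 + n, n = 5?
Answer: 2/7 ≈ 0.28571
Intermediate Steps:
b(m) = 7 (b(m) = 2 + ((m - m)*0 + 5) = 2 + (0*0 + 5) = 2 + (0 + 5) = 2 + 5 = 7)
p(2)/b(x) = 2/7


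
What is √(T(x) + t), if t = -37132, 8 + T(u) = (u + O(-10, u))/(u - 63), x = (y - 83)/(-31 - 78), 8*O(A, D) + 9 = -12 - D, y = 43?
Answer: I*√27696268298074/27308 ≈ 192.72*I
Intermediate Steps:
O(A, D) = -21/8 - D/8 (O(A, D) = -9/8 + (-12 - D)/8 = -9/8 + (-3/2 - D/8) = -21/8 - D/8)
x = 40/109 (x = (43 - 83)/(-31 - 78) = -40/(-109) = -40*(-1/109) = 40/109 ≈ 0.36697)
T(u) = -8 + (-21/8 + 7*u/8)/(-63 + u) (T(u) = -8 + (u + (-21/8 - u/8))/(u - 63) = -8 + (-21/8 + 7*u/8)/(-63 + u))
√(T(x) + t) = √(3*(1337 - 19*40/109)/(8*(-63 + 40/109)) - 37132) = √(3*(1337 - 760/109)/(8*(-6827/109)) - 37132) = √((3/8)*(-109/6827)*(144973/109) - 37132) = √(-434919/54616 - 37132) = √(-2028436231/54616) = I*√27696268298074/27308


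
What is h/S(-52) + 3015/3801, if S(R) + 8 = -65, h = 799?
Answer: -938968/92491 ≈ -10.152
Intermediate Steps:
S(R) = -73 (S(R) = -8 - 65 = -73)
h/S(-52) + 3015/3801 = 799/(-73) + 3015/3801 = 799*(-1/73) + 3015*(1/3801) = -799/73 + 1005/1267 = -938968/92491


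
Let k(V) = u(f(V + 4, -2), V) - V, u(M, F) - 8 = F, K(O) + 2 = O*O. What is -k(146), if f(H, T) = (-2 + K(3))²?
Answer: -8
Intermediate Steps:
K(O) = -2 + O² (K(O) = -2 + O*O = -2 + O²)
f(H, T) = 25 (f(H, T) = (-2 + (-2 + 3²))² = (-2 + (-2 + 9))² = (-2 + 7)² = 5² = 25)
u(M, F) = 8 + F
k(V) = 8 (k(V) = (8 + V) - V = 8)
-k(146) = -1*8 = -8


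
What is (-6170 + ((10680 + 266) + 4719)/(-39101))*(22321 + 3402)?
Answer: -6206158242705/39101 ≈ -1.5872e+8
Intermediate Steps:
(-6170 + ((10680 + 266) + 4719)/(-39101))*(22321 + 3402) = (-6170 + (10946 + 4719)*(-1/39101))*25723 = (-6170 + 15665*(-1/39101))*25723 = (-6170 - 15665/39101)*25723 = -241268835/39101*25723 = -6206158242705/39101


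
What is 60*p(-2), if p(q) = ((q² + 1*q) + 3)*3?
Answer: 900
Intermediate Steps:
p(q) = 9 + 3*q + 3*q² (p(q) = ((q² + q) + 3)*3 = ((q + q²) + 3)*3 = (3 + q + q²)*3 = 9 + 3*q + 3*q²)
60*p(-2) = 60*(9 + 3*(-2) + 3*(-2)²) = 60*(9 - 6 + 3*4) = 60*(9 - 6 + 12) = 60*15 = 900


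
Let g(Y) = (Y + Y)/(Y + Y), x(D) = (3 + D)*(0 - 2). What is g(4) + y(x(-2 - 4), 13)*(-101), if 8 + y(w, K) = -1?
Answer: 910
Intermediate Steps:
x(D) = -6 - 2*D (x(D) = (3 + D)*(-2) = -6 - 2*D)
y(w, K) = -9 (y(w, K) = -8 - 1 = -9)
g(Y) = 1 (g(Y) = (2*Y)/((2*Y)) = (2*Y)*(1/(2*Y)) = 1)
g(4) + y(x(-2 - 4), 13)*(-101) = 1 - 9*(-101) = 1 + 909 = 910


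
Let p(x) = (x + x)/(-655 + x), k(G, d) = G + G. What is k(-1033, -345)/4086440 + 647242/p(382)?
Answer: -90257744995433/390255020 ≈ -2.3128e+5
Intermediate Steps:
k(G, d) = 2*G
p(x) = 2*x/(-655 + x) (p(x) = (2*x)/(-655 + x) = 2*x/(-655 + x))
k(-1033, -345)/4086440 + 647242/p(382) = (2*(-1033))/4086440 + 647242/((2*382/(-655 + 382))) = -2066*1/4086440 + 647242/((2*382/(-273))) = -1033/2043220 + 647242/((2*382*(-1/273))) = -1033/2043220 + 647242/(-764/273) = -1033/2043220 + 647242*(-273/764) = -1033/2043220 - 88348533/382 = -90257744995433/390255020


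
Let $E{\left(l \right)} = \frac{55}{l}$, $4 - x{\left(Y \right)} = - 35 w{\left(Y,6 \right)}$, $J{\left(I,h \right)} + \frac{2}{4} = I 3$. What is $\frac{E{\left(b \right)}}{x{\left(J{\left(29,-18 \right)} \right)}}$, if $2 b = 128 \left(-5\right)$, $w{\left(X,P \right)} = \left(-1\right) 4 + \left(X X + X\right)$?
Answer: $- \frac{11}{16945296} \approx -6.4915 \cdot 10^{-7}$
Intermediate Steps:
$w{\left(X,P \right)} = -4 + X + X^{2}$ ($w{\left(X,P \right)} = -4 + \left(X^{2} + X\right) = -4 + \left(X + X^{2}\right) = -4 + X + X^{2}$)
$J{\left(I,h \right)} = - \frac{1}{2} + 3 I$ ($J{\left(I,h \right)} = - \frac{1}{2} + I 3 = - \frac{1}{2} + 3 I$)
$b = -320$ ($b = \frac{128 \left(-5\right)}{2} = \frac{1}{2} \left(-640\right) = -320$)
$x{\left(Y \right)} = -136 + 35 Y + 35 Y^{2}$ ($x{\left(Y \right)} = 4 - - 35 \left(-4 + Y + Y^{2}\right) = 4 - \left(140 - 35 Y - 35 Y^{2}\right) = 4 + \left(-140 + 35 Y + 35 Y^{2}\right) = -136 + 35 Y + 35 Y^{2}$)
$\frac{E{\left(b \right)}}{x{\left(J{\left(29,-18 \right)} \right)}} = \frac{55 \frac{1}{-320}}{-136 + 35 \left(- \frac{1}{2} + 3 \cdot 29\right) + 35 \left(- \frac{1}{2} + 3 \cdot 29\right)^{2}} = \frac{55 \left(- \frac{1}{320}\right)}{-136 + 35 \left(- \frac{1}{2} + 87\right) + 35 \left(- \frac{1}{2} + 87\right)^{2}} = - \frac{11}{64 \left(-136 + 35 \cdot \frac{173}{2} + 35 \left(\frac{173}{2}\right)^{2}\right)} = - \frac{11}{64 \left(-136 + \frac{6055}{2} + 35 \cdot \frac{29929}{4}\right)} = - \frac{11}{64 \left(-136 + \frac{6055}{2} + \frac{1047515}{4}\right)} = - \frac{11}{64 \cdot \frac{1059081}{4}} = \left(- \frac{11}{64}\right) \frac{4}{1059081} = - \frac{11}{16945296}$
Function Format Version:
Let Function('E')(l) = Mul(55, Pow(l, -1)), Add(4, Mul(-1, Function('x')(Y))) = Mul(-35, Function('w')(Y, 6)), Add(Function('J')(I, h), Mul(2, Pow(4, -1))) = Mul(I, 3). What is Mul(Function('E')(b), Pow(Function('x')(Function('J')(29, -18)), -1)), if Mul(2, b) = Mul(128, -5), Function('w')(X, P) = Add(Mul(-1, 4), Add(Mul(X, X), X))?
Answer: Rational(-11, 16945296) ≈ -6.4915e-7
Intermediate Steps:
Function('w')(X, P) = Add(-4, X, Pow(X, 2)) (Function('w')(X, P) = Add(-4, Add(Pow(X, 2), X)) = Add(-4, Add(X, Pow(X, 2))) = Add(-4, X, Pow(X, 2)))
Function('J')(I, h) = Add(Rational(-1, 2), Mul(3, I)) (Function('J')(I, h) = Add(Rational(-1, 2), Mul(I, 3)) = Add(Rational(-1, 2), Mul(3, I)))
b = -320 (b = Mul(Rational(1, 2), Mul(128, -5)) = Mul(Rational(1, 2), -640) = -320)
Function('x')(Y) = Add(-136, Mul(35, Y), Mul(35, Pow(Y, 2))) (Function('x')(Y) = Add(4, Mul(-1, Mul(-35, Add(-4, Y, Pow(Y, 2))))) = Add(4, Mul(-1, Add(140, Mul(-35, Y), Mul(-35, Pow(Y, 2))))) = Add(4, Add(-140, Mul(35, Y), Mul(35, Pow(Y, 2)))) = Add(-136, Mul(35, Y), Mul(35, Pow(Y, 2))))
Mul(Function('E')(b), Pow(Function('x')(Function('J')(29, -18)), -1)) = Mul(Mul(55, Pow(-320, -1)), Pow(Add(-136, Mul(35, Add(Rational(-1, 2), Mul(3, 29))), Mul(35, Pow(Add(Rational(-1, 2), Mul(3, 29)), 2))), -1)) = Mul(Mul(55, Rational(-1, 320)), Pow(Add(-136, Mul(35, Add(Rational(-1, 2), 87)), Mul(35, Pow(Add(Rational(-1, 2), 87), 2))), -1)) = Mul(Rational(-11, 64), Pow(Add(-136, Mul(35, Rational(173, 2)), Mul(35, Pow(Rational(173, 2), 2))), -1)) = Mul(Rational(-11, 64), Pow(Add(-136, Rational(6055, 2), Mul(35, Rational(29929, 4))), -1)) = Mul(Rational(-11, 64), Pow(Add(-136, Rational(6055, 2), Rational(1047515, 4)), -1)) = Mul(Rational(-11, 64), Pow(Rational(1059081, 4), -1)) = Mul(Rational(-11, 64), Rational(4, 1059081)) = Rational(-11, 16945296)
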